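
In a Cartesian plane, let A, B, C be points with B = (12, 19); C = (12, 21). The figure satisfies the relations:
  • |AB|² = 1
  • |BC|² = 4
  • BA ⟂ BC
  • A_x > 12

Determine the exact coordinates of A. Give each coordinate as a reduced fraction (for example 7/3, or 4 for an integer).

A = (13, 19)

1. A_x = 13  [[BA ⟂ BC ⇒ 2y-38=0] ∩ [|A−(12, 19)|²=1]]
2. A_y = 19  [[BA ⟂ BC ⇒ 2y-38=0] ∩ [|A−(12, 19)|²=1]]
   so A = (13, 19)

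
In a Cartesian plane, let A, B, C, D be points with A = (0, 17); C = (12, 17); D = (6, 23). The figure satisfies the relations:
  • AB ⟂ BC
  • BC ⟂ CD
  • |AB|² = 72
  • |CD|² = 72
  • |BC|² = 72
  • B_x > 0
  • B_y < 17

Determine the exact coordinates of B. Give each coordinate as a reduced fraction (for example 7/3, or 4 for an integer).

B = (6, 11)

1. B_x = 6  [[BC ⟂ CD ⇒ 6x-6y+30=0] ∩ [|B−(0, 17)|²=72]]
2. B_y = 11  [[BC ⟂ CD ⇒ 6x-6y+30=0] ∩ [|B−(0, 17)|²=72]]
   so B = (6, 11)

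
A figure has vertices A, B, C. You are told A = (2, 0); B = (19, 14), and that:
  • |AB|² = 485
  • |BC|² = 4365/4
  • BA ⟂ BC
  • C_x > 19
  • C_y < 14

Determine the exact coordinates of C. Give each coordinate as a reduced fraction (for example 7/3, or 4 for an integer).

1. C_x = 40  [[BA ⟂ BC ⇒ -17x-14y+519=0] ∩ [|C−(19, 14)|²=4365/4]]
2. C_y = -23/2  [[BA ⟂ BC ⇒ -17x-14y+519=0] ∩ [|C−(19, 14)|²=4365/4]]
   so C = (40, -23/2)

C = (40, -23/2)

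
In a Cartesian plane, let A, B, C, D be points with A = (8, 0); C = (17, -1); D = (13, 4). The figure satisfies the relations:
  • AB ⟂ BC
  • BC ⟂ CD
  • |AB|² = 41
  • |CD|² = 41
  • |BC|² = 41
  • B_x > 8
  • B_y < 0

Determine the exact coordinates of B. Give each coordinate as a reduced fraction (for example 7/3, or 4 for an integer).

B = (12, -5)

1. B_x = 12  [[BC ⟂ CD ⇒ 4x-5y-73=0] ∩ [|B−(8, 0)|²=41]]
2. B_y = -5  [[BC ⟂ CD ⇒ 4x-5y-73=0] ∩ [|B−(8, 0)|²=41]]
   so B = (12, -5)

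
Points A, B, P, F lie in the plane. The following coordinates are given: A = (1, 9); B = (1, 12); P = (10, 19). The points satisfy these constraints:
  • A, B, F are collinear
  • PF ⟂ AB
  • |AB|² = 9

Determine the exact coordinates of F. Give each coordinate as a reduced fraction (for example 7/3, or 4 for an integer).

F = (1, 19)

1. F_x = 1  [[A, B, F are collinear ⇒ -3x+3=0] ∩ [PF ⟂ AB ⇒ 3y-57=0]]
2. F_y = 19  [[A, B, F are collinear ⇒ -3x+3=0] ∩ [PF ⟂ AB ⇒ 3y-57=0]]
   so F = (1, 19)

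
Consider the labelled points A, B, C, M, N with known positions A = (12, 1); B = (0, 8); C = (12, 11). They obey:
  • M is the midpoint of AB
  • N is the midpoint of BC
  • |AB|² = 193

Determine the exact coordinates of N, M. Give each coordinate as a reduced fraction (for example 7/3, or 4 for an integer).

1. M_x = 6  [2·M = A+B = (12, 1)+(0, 8)]
2. M_y = 9/2  [2·M = A+B = (12, 1)+(0, 8)]
   so M = (6, 9/2)
3. N_x = 6  [2·N = B+C = (0, 8)+(12, 11)]
4. N_y = 19/2  [2·N = B+C = (0, 8)+(12, 11)]
   so N = (6, 19/2)

N = (6, 19/2)
M = (6, 9/2)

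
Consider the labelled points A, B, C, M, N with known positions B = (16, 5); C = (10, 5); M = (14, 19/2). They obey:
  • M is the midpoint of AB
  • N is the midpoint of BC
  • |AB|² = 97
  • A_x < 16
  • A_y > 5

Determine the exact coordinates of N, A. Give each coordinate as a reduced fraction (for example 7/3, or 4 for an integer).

N = (13, 5)
A = (12, 14)

1. A_x = 12  [A = 2·M−B = 2·(14, 19/2)−(16, 5)]
2. A_y = 14  [A = 2·M−B = 2·(14, 19/2)−(16, 5)]
   so A = (12, 14)
3. N_x = 13  [2·N = B+C = (16, 5)+(10, 5)]
4. N_y = 5  [2·N = B+C = (16, 5)+(10, 5)]
   so N = (13, 5)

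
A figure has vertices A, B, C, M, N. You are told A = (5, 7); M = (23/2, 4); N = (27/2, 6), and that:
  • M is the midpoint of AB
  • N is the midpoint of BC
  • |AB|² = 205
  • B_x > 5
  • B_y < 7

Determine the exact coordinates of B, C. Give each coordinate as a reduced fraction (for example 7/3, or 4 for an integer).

B = (18, 1)
C = (9, 11)

1. B_x = 18  [B = 2·M−A = 2·(23/2, 4)−(5, 7)]
2. B_y = 1  [B = 2·M−A = 2·(23/2, 4)−(5, 7)]
   so B = (18, 1)
3. C_x = 9  [C = 2·N−B = 2·(27/2, 6)−(18, 1)]
4. C_y = 11  [C = 2·N−B = 2·(27/2, 6)−(18, 1)]
   so C = (9, 11)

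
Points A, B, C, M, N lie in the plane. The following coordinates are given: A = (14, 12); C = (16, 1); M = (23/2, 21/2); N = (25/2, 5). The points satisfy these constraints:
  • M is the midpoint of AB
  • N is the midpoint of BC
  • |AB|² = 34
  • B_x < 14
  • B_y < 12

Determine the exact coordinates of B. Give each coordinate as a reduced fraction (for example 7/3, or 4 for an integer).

1. B_x = 9  [B = 2·M−A = 2·(23/2, 21/2)−(14, 12)]
2. B_y = 9  [B = 2·M−A = 2·(23/2, 21/2)−(14, 12)]
   so B = (9, 9)

B = (9, 9)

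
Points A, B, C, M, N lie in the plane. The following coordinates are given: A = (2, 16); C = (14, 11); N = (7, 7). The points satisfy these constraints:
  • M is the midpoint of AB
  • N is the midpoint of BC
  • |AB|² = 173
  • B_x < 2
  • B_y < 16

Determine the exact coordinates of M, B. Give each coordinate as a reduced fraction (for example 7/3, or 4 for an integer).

1. B_x = 0  [B = 2·N−C = 2·(7, 7)−(14, 11)]
2. B_y = 3  [B = 2·N−C = 2·(7, 7)−(14, 11)]
   so B = (0, 3)
3. M_x = 1  [2·M = A+B = (2, 16)+(0, 3)]
4. M_y = 19/2  [2·M = A+B = (2, 16)+(0, 3)]
   so M = (1, 19/2)

M = (1, 19/2)
B = (0, 3)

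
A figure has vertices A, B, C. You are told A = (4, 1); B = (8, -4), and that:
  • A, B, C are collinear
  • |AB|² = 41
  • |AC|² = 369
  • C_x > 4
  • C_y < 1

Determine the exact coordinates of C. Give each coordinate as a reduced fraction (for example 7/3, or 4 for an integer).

C = (16, -14)

1. C_x = 16  [[A, B, C are collinear ⇒ 5x+4y-24=0] ∩ [|C−(4, 1)|²=369]]
2. C_y = -14  [[A, B, C are collinear ⇒ 5x+4y-24=0] ∩ [|C−(4, 1)|²=369]]
   so C = (16, -14)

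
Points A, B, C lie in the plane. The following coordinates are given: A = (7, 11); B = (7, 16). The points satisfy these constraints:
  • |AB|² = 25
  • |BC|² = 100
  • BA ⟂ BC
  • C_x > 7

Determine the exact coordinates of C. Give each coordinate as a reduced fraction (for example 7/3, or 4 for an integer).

1. C_x = 17  [[BA ⟂ BC ⇒ -5y+80=0] ∩ [|C−(7, 16)|²=100]]
2. C_y = 16  [[BA ⟂ BC ⇒ -5y+80=0] ∩ [|C−(7, 16)|²=100]]
   so C = (17, 16)

C = (17, 16)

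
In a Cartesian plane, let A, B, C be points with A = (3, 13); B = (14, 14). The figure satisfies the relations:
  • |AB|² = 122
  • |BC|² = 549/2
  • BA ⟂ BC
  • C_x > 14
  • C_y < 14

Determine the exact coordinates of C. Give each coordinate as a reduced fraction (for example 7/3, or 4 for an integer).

C = (31/2, -5/2)

1. C_x = 31/2  [[BA ⟂ BC ⇒ -11x-1y+168=0] ∩ [|C−(14, 14)|²=549/2]]
2. C_y = -5/2  [[BA ⟂ BC ⇒ -11x-1y+168=0] ∩ [|C−(14, 14)|²=549/2]]
   so C = (31/2, -5/2)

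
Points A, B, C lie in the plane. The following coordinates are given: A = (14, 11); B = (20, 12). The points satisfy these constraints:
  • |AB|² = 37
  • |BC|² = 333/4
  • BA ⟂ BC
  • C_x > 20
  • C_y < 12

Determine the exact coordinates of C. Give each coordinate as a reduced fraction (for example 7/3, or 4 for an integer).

C = (43/2, 3)

1. C_x = 43/2  [[BA ⟂ BC ⇒ -6x-1y+132=0] ∩ [|C−(20, 12)|²=333/4]]
2. C_y = 3  [[BA ⟂ BC ⇒ -6x-1y+132=0] ∩ [|C−(20, 12)|²=333/4]]
   so C = (43/2, 3)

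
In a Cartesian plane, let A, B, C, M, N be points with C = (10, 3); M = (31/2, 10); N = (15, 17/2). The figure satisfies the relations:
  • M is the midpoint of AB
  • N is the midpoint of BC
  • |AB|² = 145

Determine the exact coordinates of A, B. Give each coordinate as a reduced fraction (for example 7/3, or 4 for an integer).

1. B_x = 20  [B = 2·N−C = 2·(15, 17/2)−(10, 3)]
2. B_y = 14  [B = 2·N−C = 2·(15, 17/2)−(10, 3)]
   so B = (20, 14)
3. A_x = 11  [A = 2·M−B = 2·(31/2, 10)−(20, 14)]
4. A_y = 6  [A = 2·M−B = 2·(31/2, 10)−(20, 14)]
   so A = (11, 6)

A = (11, 6)
B = (20, 14)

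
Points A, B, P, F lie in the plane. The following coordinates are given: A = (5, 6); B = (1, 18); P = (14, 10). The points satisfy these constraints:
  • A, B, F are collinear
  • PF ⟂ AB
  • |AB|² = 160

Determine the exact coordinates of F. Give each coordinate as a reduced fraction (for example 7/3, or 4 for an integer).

1. F_x = 47/10  [[A, B, F are collinear ⇒ -12x-4y+84=0] ∩ [PF ⟂ AB ⇒ -4x+12y-64=0]]
2. F_y = 69/10  [[A, B, F are collinear ⇒ -12x-4y+84=0] ∩ [PF ⟂ AB ⇒ -4x+12y-64=0]]
   so F = (47/10, 69/10)

F = (47/10, 69/10)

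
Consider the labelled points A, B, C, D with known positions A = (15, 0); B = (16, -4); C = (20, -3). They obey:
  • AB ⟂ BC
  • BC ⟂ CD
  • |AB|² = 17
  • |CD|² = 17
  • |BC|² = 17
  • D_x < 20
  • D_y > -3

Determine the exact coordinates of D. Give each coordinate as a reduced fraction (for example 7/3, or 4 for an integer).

1. D_x = 19  [[BC ⟂ CD ⇒ 4x+1y-77=0] ∩ [|D−(20, -3)|²=17]]
2. D_y = 1  [[BC ⟂ CD ⇒ 4x+1y-77=0] ∩ [|D−(20, -3)|²=17]]
   so D = (19, 1)

D = (19, 1)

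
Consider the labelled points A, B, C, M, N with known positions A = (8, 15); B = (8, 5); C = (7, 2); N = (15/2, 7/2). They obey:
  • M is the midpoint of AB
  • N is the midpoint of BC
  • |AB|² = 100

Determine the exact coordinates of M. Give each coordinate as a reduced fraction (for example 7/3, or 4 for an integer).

M = (8, 10)

1. M_x = 8  [2·M = A+B = (8, 15)+(8, 5)]
2. M_y = 10  [2·M = A+B = (8, 15)+(8, 5)]
   so M = (8, 10)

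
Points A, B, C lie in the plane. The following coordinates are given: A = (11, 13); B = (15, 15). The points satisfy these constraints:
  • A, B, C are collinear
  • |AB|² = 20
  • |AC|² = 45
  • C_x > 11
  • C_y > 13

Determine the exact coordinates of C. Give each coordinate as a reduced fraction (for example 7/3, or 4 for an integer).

1. C_x = 17  [[A, B, C are collinear ⇒ -2x+4y-30=0] ∩ [|C−(11, 13)|²=45]]
2. C_y = 16  [[A, B, C are collinear ⇒ -2x+4y-30=0] ∩ [|C−(11, 13)|²=45]]
   so C = (17, 16)

C = (17, 16)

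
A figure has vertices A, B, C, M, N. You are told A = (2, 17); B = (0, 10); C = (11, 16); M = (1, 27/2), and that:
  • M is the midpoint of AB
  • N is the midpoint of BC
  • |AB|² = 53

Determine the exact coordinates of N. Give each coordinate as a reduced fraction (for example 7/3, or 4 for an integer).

1. N_x = 11/2  [2·N = B+C = (0, 10)+(11, 16)]
2. N_y = 13  [2·N = B+C = (0, 10)+(11, 16)]
   so N = (11/2, 13)

N = (11/2, 13)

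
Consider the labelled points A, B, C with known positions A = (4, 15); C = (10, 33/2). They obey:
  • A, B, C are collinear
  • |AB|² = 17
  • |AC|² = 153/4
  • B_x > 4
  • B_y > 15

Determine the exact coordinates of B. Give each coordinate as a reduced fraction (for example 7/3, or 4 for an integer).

B = (8, 16)

1. B_x = 8  [[A, B, C are collinear ⇒ 3/2x-6y+84=0] ∩ [|B−(4, 15)|²=17]]
2. B_y = 16  [[A, B, C are collinear ⇒ 3/2x-6y+84=0] ∩ [|B−(4, 15)|²=17]]
   so B = (8, 16)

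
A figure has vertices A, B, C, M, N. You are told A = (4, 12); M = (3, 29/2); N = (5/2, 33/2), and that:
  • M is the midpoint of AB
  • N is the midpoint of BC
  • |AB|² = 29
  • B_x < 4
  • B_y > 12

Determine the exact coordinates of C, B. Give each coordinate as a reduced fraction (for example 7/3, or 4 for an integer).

1. B_x = 2  [B = 2·M−A = 2·(3, 29/2)−(4, 12)]
2. B_y = 17  [B = 2·M−A = 2·(3, 29/2)−(4, 12)]
   so B = (2, 17)
3. C_x = 3  [C = 2·N−B = 2·(5/2, 33/2)−(2, 17)]
4. C_y = 16  [C = 2·N−B = 2·(5/2, 33/2)−(2, 17)]
   so C = (3, 16)

C = (3, 16)
B = (2, 17)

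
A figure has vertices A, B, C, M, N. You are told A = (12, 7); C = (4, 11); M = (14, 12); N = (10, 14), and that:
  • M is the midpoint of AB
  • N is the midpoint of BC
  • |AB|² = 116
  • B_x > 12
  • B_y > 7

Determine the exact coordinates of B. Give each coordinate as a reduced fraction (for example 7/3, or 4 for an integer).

B = (16, 17)

1. B_x = 16  [B = 2·M−A = 2·(14, 12)−(12, 7)]
2. B_y = 17  [B = 2·M−A = 2·(14, 12)−(12, 7)]
   so B = (16, 17)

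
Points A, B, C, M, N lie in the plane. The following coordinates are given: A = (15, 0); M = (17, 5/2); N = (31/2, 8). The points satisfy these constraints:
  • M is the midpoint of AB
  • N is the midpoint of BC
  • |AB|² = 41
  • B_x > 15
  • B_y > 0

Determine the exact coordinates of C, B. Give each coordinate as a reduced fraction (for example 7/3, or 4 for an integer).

C = (12, 11)
B = (19, 5)

1. B_x = 19  [B = 2·M−A = 2·(17, 5/2)−(15, 0)]
2. B_y = 5  [B = 2·M−A = 2·(17, 5/2)−(15, 0)]
   so B = (19, 5)
3. C_x = 12  [C = 2·N−B = 2·(31/2, 8)−(19, 5)]
4. C_y = 11  [C = 2·N−B = 2·(31/2, 8)−(19, 5)]
   so C = (12, 11)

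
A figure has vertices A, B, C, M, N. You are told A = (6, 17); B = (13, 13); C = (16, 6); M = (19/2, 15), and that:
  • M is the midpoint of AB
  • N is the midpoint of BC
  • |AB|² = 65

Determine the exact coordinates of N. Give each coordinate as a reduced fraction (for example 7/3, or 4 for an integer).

N = (29/2, 19/2)

1. N_x = 29/2  [2·N = B+C = (13, 13)+(16, 6)]
2. N_y = 19/2  [2·N = B+C = (13, 13)+(16, 6)]
   so N = (29/2, 19/2)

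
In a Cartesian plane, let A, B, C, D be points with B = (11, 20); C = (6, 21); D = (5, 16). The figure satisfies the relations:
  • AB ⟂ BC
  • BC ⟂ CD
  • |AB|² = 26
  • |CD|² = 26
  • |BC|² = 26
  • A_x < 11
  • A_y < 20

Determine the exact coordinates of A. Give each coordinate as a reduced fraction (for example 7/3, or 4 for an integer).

1. A_x = 10  [[AB ⟂ BC ⇒ 5x-1y-35=0] ∩ [|A−(11, 20)|²=26]]
2. A_y = 15  [[AB ⟂ BC ⇒ 5x-1y-35=0] ∩ [|A−(11, 20)|²=26]]
   so A = (10, 15)

A = (10, 15)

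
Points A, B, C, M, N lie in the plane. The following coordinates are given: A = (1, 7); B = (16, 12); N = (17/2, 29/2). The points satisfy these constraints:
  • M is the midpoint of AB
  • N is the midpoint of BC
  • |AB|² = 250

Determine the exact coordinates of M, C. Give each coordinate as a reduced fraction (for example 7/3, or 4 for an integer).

M = (17/2, 19/2)
C = (1, 17)

1. M_x = 17/2  [2·M = A+B = (1, 7)+(16, 12)]
2. M_y = 19/2  [2·M = A+B = (1, 7)+(16, 12)]
   so M = (17/2, 19/2)
3. C_x = 1  [C = 2·N−B = 2·(17/2, 29/2)−(16, 12)]
4. C_y = 17  [C = 2·N−B = 2·(17/2, 29/2)−(16, 12)]
   so C = (1, 17)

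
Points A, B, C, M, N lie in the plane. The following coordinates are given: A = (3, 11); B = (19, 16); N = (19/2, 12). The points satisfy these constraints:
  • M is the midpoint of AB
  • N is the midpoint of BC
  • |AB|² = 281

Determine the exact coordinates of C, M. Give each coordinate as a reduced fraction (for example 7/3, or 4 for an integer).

1. M_x = 11  [2·M = A+B = (3, 11)+(19, 16)]
2. M_y = 27/2  [2·M = A+B = (3, 11)+(19, 16)]
   so M = (11, 27/2)
3. C_x = 0  [C = 2·N−B = 2·(19/2, 12)−(19, 16)]
4. C_y = 8  [C = 2·N−B = 2·(19/2, 12)−(19, 16)]
   so C = (0, 8)

C = (0, 8)
M = (11, 27/2)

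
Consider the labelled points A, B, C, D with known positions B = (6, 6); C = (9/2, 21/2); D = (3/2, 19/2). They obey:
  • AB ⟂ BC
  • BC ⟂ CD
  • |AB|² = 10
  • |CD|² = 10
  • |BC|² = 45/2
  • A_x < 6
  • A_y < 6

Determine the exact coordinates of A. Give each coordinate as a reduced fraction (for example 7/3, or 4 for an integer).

A = (3, 5)

1. A_x = 3  [[AB ⟂ BC ⇒ 3/2x-9/2y+18=0] ∩ [|A−(6, 6)|²=10]]
2. A_y = 5  [[AB ⟂ BC ⇒ 3/2x-9/2y+18=0] ∩ [|A−(6, 6)|²=10]]
   so A = (3, 5)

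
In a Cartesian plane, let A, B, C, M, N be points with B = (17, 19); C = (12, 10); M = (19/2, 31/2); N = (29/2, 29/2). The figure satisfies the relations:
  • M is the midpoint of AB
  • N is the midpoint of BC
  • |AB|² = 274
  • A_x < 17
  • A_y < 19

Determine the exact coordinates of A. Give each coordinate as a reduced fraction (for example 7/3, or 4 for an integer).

1. A_x = 2  [A = 2·M−B = 2·(19/2, 31/2)−(17, 19)]
2. A_y = 12  [A = 2·M−B = 2·(19/2, 31/2)−(17, 19)]
   so A = (2, 12)

A = (2, 12)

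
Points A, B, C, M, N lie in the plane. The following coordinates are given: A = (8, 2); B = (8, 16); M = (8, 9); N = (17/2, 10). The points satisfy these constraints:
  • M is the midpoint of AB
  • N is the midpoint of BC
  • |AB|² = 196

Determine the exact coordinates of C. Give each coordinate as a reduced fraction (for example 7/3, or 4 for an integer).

C = (9, 4)

1. C_x = 9  [C = 2·N−B = 2·(17/2, 10)−(8, 16)]
2. C_y = 4  [C = 2·N−B = 2·(17/2, 10)−(8, 16)]
   so C = (9, 4)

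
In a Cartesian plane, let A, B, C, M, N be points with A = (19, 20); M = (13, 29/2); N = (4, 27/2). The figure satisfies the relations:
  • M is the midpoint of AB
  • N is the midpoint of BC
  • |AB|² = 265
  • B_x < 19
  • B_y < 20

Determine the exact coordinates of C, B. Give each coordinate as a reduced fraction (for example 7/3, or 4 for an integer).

C = (1, 18)
B = (7, 9)

1. B_x = 7  [B = 2·M−A = 2·(13, 29/2)−(19, 20)]
2. B_y = 9  [B = 2·M−A = 2·(13, 29/2)−(19, 20)]
   so B = (7, 9)
3. C_x = 1  [C = 2·N−B = 2·(4, 27/2)−(7, 9)]
4. C_y = 18  [C = 2·N−B = 2·(4, 27/2)−(7, 9)]
   so C = (1, 18)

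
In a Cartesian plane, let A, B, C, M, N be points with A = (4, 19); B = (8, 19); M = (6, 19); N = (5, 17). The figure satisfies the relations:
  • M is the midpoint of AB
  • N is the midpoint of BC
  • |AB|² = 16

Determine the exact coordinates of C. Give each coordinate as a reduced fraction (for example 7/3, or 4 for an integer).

C = (2, 15)

1. C_x = 2  [C = 2·N−B = 2·(5, 17)−(8, 19)]
2. C_y = 15  [C = 2·N−B = 2·(5, 17)−(8, 19)]
   so C = (2, 15)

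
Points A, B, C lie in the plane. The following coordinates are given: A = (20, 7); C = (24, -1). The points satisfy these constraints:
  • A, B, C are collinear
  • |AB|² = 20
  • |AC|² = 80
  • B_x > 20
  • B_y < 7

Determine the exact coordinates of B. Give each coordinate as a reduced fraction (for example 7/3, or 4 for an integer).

1. B_x = 22  [[A, B, C are collinear ⇒ -8x-4y+188=0] ∩ [|B−(20, 7)|²=20]]
2. B_y = 3  [[A, B, C are collinear ⇒ -8x-4y+188=0] ∩ [|B−(20, 7)|²=20]]
   so B = (22, 3)

B = (22, 3)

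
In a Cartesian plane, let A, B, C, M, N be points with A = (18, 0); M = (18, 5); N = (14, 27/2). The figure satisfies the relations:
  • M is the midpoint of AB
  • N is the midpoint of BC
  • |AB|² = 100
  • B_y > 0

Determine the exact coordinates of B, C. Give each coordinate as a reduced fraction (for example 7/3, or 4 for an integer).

1. B_x = 18  [B = 2·M−A = 2·(18, 5)−(18, 0)]
2. B_y = 10  [B = 2·M−A = 2·(18, 5)−(18, 0)]
   so B = (18, 10)
3. C_x = 10  [C = 2·N−B = 2·(14, 27/2)−(18, 10)]
4. C_y = 17  [C = 2·N−B = 2·(14, 27/2)−(18, 10)]
   so C = (10, 17)

B = (18, 10)
C = (10, 17)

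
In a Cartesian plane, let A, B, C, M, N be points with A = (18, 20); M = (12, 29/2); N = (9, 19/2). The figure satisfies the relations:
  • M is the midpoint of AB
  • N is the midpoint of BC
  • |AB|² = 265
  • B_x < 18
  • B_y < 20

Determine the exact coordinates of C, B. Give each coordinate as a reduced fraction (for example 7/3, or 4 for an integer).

1. B_x = 6  [B = 2·M−A = 2·(12, 29/2)−(18, 20)]
2. B_y = 9  [B = 2·M−A = 2·(12, 29/2)−(18, 20)]
   so B = (6, 9)
3. C_x = 12  [C = 2·N−B = 2·(9, 19/2)−(6, 9)]
4. C_y = 10  [C = 2·N−B = 2·(9, 19/2)−(6, 9)]
   so C = (12, 10)

C = (12, 10)
B = (6, 9)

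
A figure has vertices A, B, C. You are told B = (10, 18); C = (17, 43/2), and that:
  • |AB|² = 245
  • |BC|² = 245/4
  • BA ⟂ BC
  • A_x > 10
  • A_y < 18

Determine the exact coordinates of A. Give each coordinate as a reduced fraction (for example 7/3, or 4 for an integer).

1. A_x = 17  [[BA ⟂ BC ⇒ 7x+7/2y-133=0] ∩ [|A−(10, 18)|²=245]]
2. A_y = 4  [[BA ⟂ BC ⇒ 7x+7/2y-133=0] ∩ [|A−(10, 18)|²=245]]
   so A = (17, 4)

A = (17, 4)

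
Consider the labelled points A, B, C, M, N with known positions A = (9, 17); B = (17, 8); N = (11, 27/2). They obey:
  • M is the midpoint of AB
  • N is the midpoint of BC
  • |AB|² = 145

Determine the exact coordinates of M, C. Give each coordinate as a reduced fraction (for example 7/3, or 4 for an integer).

1. M_x = 13  [2·M = A+B = (9, 17)+(17, 8)]
2. M_y = 25/2  [2·M = A+B = (9, 17)+(17, 8)]
   so M = (13, 25/2)
3. C_x = 5  [C = 2·N−B = 2·(11, 27/2)−(17, 8)]
4. C_y = 19  [C = 2·N−B = 2·(11, 27/2)−(17, 8)]
   so C = (5, 19)

M = (13, 25/2)
C = (5, 19)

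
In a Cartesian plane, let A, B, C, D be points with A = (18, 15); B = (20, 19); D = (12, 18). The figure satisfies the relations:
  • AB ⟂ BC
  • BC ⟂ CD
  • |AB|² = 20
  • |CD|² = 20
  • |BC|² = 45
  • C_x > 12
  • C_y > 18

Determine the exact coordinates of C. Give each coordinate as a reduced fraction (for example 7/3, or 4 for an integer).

1. C_x = 14  [[AB ⟂ BC ⇒ 2x+4y-116=0] ∩ [|C−(12, 18)|²=20]]
2. C_y = 22  [[AB ⟂ BC ⇒ 2x+4y-116=0] ∩ [|C−(12, 18)|²=20]]
   so C = (14, 22)

C = (14, 22)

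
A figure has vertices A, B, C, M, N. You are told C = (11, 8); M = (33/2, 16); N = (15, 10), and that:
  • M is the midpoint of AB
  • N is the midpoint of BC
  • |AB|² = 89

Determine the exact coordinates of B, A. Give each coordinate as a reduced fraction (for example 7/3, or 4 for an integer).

1. B_x = 19  [B = 2·N−C = 2·(15, 10)−(11, 8)]
2. B_y = 12  [B = 2·N−C = 2·(15, 10)−(11, 8)]
   so B = (19, 12)
3. A_x = 14  [A = 2·M−B = 2·(33/2, 16)−(19, 12)]
4. A_y = 20  [A = 2·M−B = 2·(33/2, 16)−(19, 12)]
   so A = (14, 20)

B = (19, 12)
A = (14, 20)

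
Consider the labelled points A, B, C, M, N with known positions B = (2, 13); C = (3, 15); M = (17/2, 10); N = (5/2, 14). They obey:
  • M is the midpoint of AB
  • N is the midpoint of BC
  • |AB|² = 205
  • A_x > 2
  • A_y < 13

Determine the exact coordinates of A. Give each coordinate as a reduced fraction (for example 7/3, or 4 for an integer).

1. A_x = 15  [A = 2·M−B = 2·(17/2, 10)−(2, 13)]
2. A_y = 7  [A = 2·M−B = 2·(17/2, 10)−(2, 13)]
   so A = (15, 7)

A = (15, 7)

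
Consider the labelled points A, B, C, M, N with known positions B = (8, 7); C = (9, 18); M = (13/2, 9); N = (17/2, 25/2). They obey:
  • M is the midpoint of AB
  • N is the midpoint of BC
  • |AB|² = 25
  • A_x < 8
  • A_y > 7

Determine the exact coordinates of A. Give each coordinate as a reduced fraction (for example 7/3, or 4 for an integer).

A = (5, 11)

1. A_x = 5  [A = 2·M−B = 2·(13/2, 9)−(8, 7)]
2. A_y = 11  [A = 2·M−B = 2·(13/2, 9)−(8, 7)]
   so A = (5, 11)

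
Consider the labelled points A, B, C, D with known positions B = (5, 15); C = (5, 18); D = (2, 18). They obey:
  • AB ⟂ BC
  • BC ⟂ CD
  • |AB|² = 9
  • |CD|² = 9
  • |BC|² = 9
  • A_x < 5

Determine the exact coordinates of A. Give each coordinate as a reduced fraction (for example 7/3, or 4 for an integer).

A = (2, 15)

1. A_x = 2  [[AB ⟂ BC ⇒ -3y+45=0] ∩ [|A−(5, 15)|²=9]]
2. A_y = 15  [[AB ⟂ BC ⇒ -3y+45=0] ∩ [|A−(5, 15)|²=9]]
   so A = (2, 15)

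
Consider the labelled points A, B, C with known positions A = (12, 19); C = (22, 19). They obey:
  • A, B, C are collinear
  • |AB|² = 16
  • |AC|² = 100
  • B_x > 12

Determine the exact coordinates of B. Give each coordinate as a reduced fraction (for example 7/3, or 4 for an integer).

B = (16, 19)

1. B_x = 16  [[A, B, C are collinear ⇒ -10y+190=0] ∩ [|B−(12, 19)|²=16]]
2. B_y = 19  [[A, B, C are collinear ⇒ -10y+190=0] ∩ [|B−(12, 19)|²=16]]
   so B = (16, 19)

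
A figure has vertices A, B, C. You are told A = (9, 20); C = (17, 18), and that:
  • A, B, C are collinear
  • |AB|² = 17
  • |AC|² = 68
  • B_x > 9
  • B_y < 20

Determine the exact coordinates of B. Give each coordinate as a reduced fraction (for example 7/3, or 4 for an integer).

1. B_x = 13  [[A, B, C are collinear ⇒ -2x-8y+178=0] ∩ [|B−(9, 20)|²=17]]
2. B_y = 19  [[A, B, C are collinear ⇒ -2x-8y+178=0] ∩ [|B−(9, 20)|²=17]]
   so B = (13, 19)

B = (13, 19)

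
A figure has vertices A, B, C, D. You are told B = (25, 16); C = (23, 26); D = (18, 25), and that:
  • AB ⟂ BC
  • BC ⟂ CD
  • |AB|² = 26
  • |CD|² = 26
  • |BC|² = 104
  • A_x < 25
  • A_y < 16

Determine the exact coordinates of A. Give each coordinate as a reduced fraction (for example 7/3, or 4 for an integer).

A = (20, 15)

1. A_x = 20  [[AB ⟂ BC ⇒ 2x-10y+110=0] ∩ [|A−(25, 16)|²=26]]
2. A_y = 15  [[AB ⟂ BC ⇒ 2x-10y+110=0] ∩ [|A−(25, 16)|²=26]]
   so A = (20, 15)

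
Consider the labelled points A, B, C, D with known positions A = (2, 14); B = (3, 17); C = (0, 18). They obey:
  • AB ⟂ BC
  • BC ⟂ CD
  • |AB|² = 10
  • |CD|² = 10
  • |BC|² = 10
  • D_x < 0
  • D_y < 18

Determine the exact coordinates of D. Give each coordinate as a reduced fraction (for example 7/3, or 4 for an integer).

1. D_x = -1  [[BC ⟂ CD ⇒ -3x+1y-18=0] ∩ [|D−(0, 18)|²=10]]
2. D_y = 15  [[BC ⟂ CD ⇒ -3x+1y-18=0] ∩ [|D−(0, 18)|²=10]]
   so D = (-1, 15)

D = (-1, 15)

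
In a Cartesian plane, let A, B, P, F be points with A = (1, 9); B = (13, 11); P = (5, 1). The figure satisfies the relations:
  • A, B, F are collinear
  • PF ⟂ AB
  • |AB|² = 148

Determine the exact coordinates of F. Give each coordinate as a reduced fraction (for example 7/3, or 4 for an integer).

1. F_x = 133/37  [[A, B, F are collinear ⇒ -2x+12y-106=0] ∩ [PF ⟂ AB ⇒ 12x+2y-62=0]]
2. F_y = 349/37  [[A, B, F are collinear ⇒ -2x+12y-106=0] ∩ [PF ⟂ AB ⇒ 12x+2y-62=0]]
   so F = (133/37, 349/37)

F = (133/37, 349/37)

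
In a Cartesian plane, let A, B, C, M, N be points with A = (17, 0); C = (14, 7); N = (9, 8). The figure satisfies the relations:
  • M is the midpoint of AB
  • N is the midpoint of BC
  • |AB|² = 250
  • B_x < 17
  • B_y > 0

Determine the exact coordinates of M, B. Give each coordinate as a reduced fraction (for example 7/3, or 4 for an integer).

M = (21/2, 9/2)
B = (4, 9)

1. B_x = 4  [B = 2·N−C = 2·(9, 8)−(14, 7)]
2. B_y = 9  [B = 2·N−C = 2·(9, 8)−(14, 7)]
   so B = (4, 9)
3. M_x = 21/2  [2·M = A+B = (17, 0)+(4, 9)]
4. M_y = 9/2  [2·M = A+B = (17, 0)+(4, 9)]
   so M = (21/2, 9/2)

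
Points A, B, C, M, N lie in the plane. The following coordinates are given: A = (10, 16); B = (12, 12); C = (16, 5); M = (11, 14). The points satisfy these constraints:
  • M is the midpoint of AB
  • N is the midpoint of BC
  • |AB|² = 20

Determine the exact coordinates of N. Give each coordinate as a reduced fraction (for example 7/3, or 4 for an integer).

N = (14, 17/2)

1. N_x = 14  [2·N = B+C = (12, 12)+(16, 5)]
2. N_y = 17/2  [2·N = B+C = (12, 12)+(16, 5)]
   so N = (14, 17/2)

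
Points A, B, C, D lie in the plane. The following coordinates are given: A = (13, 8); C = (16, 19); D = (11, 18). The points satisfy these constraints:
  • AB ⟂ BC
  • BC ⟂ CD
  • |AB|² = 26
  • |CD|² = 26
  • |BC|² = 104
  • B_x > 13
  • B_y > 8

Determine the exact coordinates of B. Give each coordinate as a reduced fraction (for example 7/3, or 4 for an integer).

1. B_x = 18  [[BC ⟂ CD ⇒ 5x+1y-99=0] ∩ [|B−(13, 8)|²=26]]
2. B_y = 9  [[BC ⟂ CD ⇒ 5x+1y-99=0] ∩ [|B−(13, 8)|²=26]]
   so B = (18, 9)

B = (18, 9)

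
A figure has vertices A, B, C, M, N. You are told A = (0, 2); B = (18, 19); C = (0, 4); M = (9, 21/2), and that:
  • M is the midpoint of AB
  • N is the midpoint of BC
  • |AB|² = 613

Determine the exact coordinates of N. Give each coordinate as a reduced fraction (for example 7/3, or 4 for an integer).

N = (9, 23/2)

1. N_x = 9  [2·N = B+C = (18, 19)+(0, 4)]
2. N_y = 23/2  [2·N = B+C = (18, 19)+(0, 4)]
   so N = (9, 23/2)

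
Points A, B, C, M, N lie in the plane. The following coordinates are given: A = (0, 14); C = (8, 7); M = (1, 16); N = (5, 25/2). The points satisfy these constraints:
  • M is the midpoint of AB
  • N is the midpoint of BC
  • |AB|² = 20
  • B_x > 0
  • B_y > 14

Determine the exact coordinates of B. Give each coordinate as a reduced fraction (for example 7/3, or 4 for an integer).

B = (2, 18)

1. B_x = 2  [B = 2·M−A = 2·(1, 16)−(0, 14)]
2. B_y = 18  [B = 2·M−A = 2·(1, 16)−(0, 14)]
   so B = (2, 18)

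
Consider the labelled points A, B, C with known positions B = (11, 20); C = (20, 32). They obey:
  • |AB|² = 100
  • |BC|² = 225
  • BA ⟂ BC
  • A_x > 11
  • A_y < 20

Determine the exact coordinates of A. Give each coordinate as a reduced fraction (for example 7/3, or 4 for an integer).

A = (19, 14)

1. A_x = 19  [[BA ⟂ BC ⇒ 9x+12y-339=0] ∩ [|A−(11, 20)|²=100]]
2. A_y = 14  [[BA ⟂ BC ⇒ 9x+12y-339=0] ∩ [|A−(11, 20)|²=100]]
   so A = (19, 14)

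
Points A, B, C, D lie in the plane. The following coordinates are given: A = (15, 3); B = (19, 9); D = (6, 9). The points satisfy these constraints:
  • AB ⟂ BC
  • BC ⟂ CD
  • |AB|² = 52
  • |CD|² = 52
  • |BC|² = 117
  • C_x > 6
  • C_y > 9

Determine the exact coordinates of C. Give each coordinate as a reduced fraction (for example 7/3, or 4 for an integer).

1. C_x = 10  [[AB ⟂ BC ⇒ 4x+6y-130=0] ∩ [|C−(6, 9)|²=52]]
2. C_y = 15  [[AB ⟂ BC ⇒ 4x+6y-130=0] ∩ [|C−(6, 9)|²=52]]
   so C = (10, 15)

C = (10, 15)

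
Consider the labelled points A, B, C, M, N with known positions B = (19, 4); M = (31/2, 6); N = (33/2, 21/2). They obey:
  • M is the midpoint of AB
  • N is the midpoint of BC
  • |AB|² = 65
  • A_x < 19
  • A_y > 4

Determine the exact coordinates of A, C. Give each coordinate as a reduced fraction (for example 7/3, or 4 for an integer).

1. A_x = 12  [A = 2·M−B = 2·(31/2, 6)−(19, 4)]
2. A_y = 8  [A = 2·M−B = 2·(31/2, 6)−(19, 4)]
   so A = (12, 8)
3. C_x = 14  [C = 2·N−B = 2·(33/2, 21/2)−(19, 4)]
4. C_y = 17  [C = 2·N−B = 2·(33/2, 21/2)−(19, 4)]
   so C = (14, 17)

A = (12, 8)
C = (14, 17)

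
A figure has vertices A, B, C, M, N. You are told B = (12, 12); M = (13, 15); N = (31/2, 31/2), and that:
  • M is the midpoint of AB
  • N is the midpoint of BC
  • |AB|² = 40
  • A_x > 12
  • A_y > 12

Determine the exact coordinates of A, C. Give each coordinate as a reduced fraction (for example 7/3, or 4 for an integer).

A = (14, 18)
C = (19, 19)

1. A_x = 14  [A = 2·M−B = 2·(13, 15)−(12, 12)]
2. A_y = 18  [A = 2·M−B = 2·(13, 15)−(12, 12)]
   so A = (14, 18)
3. C_x = 19  [C = 2·N−B = 2·(31/2, 31/2)−(12, 12)]
4. C_y = 19  [C = 2·N−B = 2·(31/2, 31/2)−(12, 12)]
   so C = (19, 19)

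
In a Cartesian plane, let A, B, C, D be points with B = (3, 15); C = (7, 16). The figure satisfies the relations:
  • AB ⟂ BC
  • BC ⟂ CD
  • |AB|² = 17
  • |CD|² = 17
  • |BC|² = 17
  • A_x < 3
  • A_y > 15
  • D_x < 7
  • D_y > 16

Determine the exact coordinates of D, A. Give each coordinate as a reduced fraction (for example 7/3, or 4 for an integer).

1. D_x = 6  [[BC ⟂ CD ⇒ 4x+1y-44=0] ∩ [|D−(7, 16)|²=17]]
2. D_y = 20  [[BC ⟂ CD ⇒ 4x+1y-44=0] ∩ [|D−(7, 16)|²=17]]
   so D = (6, 20)
3. A_x = 2  [[AB ⟂ BC ⇒ -4x-1y+27=0] ∩ [|A−(3, 15)|²=17]]
4. A_y = 19  [[AB ⟂ BC ⇒ -4x-1y+27=0] ∩ [|A−(3, 15)|²=17]]
   so A = (2, 19)

D = (6, 20)
A = (2, 19)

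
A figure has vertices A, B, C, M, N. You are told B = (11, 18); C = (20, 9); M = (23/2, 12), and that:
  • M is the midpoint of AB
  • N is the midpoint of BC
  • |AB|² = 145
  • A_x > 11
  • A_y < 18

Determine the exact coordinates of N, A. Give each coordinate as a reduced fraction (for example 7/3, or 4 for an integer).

N = (31/2, 27/2)
A = (12, 6)

1. A_x = 12  [A = 2·M−B = 2·(23/2, 12)−(11, 18)]
2. A_y = 6  [A = 2·M−B = 2·(23/2, 12)−(11, 18)]
   so A = (12, 6)
3. N_x = 31/2  [2·N = B+C = (11, 18)+(20, 9)]
4. N_y = 27/2  [2·N = B+C = (11, 18)+(20, 9)]
   so N = (31/2, 27/2)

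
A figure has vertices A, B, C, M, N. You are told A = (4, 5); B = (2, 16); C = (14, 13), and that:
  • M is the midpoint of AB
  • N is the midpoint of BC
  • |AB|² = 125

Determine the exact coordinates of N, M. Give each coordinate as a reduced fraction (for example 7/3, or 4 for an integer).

N = (8, 29/2)
M = (3, 21/2)

1. M_x = 3  [2·M = A+B = (4, 5)+(2, 16)]
2. M_y = 21/2  [2·M = A+B = (4, 5)+(2, 16)]
   so M = (3, 21/2)
3. N_x = 8  [2·N = B+C = (2, 16)+(14, 13)]
4. N_y = 29/2  [2·N = B+C = (2, 16)+(14, 13)]
   so N = (8, 29/2)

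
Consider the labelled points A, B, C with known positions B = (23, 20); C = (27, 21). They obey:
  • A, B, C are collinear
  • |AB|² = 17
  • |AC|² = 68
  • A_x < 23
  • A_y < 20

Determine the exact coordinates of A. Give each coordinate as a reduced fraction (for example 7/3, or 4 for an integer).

A = (19, 19)

1. A_x = 19  [[A, B, C are collinear ⇒ -1x+4y-57=0] ∩ [|A−(23, 20)|²=17]]
2. A_y = 19  [[A, B, C are collinear ⇒ -1x+4y-57=0] ∩ [|A−(23, 20)|²=17]]
   so A = (19, 19)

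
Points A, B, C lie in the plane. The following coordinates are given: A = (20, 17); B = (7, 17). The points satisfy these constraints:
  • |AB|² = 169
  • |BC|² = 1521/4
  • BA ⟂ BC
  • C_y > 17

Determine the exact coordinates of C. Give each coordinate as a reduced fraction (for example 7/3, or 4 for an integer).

1. C_x = 7  [[BA ⟂ BC ⇒ 13x-91=0] ∩ [|C−(7, 17)|²=1521/4]]
2. C_y = 73/2  [[BA ⟂ BC ⇒ 13x-91=0] ∩ [|C−(7, 17)|²=1521/4]]
   so C = (7, 73/2)

C = (7, 73/2)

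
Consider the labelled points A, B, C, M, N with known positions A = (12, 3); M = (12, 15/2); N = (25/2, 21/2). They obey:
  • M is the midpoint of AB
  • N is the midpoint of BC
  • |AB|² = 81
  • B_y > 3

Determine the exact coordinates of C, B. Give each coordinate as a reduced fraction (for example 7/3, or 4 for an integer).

C = (13, 9)
B = (12, 12)

1. B_x = 12  [B = 2·M−A = 2·(12, 15/2)−(12, 3)]
2. B_y = 12  [B = 2·M−A = 2·(12, 15/2)−(12, 3)]
   so B = (12, 12)
3. C_x = 13  [C = 2·N−B = 2·(25/2, 21/2)−(12, 12)]
4. C_y = 9  [C = 2·N−B = 2·(25/2, 21/2)−(12, 12)]
   so C = (13, 9)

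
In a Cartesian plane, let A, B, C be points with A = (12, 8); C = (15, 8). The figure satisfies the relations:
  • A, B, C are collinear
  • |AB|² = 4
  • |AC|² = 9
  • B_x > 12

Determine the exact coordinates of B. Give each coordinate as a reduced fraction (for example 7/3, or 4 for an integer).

B = (14, 8)

1. B_x = 14  [[A, B, C are collinear ⇒ -3y+24=0] ∩ [|B−(12, 8)|²=4]]
2. B_y = 8  [[A, B, C are collinear ⇒ -3y+24=0] ∩ [|B−(12, 8)|²=4]]
   so B = (14, 8)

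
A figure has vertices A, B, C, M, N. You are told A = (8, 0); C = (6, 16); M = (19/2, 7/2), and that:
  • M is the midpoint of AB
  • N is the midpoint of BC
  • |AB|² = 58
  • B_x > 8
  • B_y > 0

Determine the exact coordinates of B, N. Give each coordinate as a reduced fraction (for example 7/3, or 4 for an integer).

1. B_x = 11  [B = 2·M−A = 2·(19/2, 7/2)−(8, 0)]
2. B_y = 7  [B = 2·M−A = 2·(19/2, 7/2)−(8, 0)]
   so B = (11, 7)
3. N_x = 17/2  [2·N = B+C = (11, 7)+(6, 16)]
4. N_y = 23/2  [2·N = B+C = (11, 7)+(6, 16)]
   so N = (17/2, 23/2)

B = (11, 7)
N = (17/2, 23/2)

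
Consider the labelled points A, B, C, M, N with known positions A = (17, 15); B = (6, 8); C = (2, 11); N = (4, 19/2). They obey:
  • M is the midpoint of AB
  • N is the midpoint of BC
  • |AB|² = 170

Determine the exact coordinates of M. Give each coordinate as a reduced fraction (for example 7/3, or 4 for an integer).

1. M_x = 23/2  [2·M = A+B = (17, 15)+(6, 8)]
2. M_y = 23/2  [2·M = A+B = (17, 15)+(6, 8)]
   so M = (23/2, 23/2)

M = (23/2, 23/2)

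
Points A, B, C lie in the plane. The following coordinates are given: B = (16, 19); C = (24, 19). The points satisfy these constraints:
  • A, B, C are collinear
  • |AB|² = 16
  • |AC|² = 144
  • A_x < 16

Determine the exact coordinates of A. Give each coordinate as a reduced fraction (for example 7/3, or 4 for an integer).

A = (12, 19)

1. A_x = 12  [[A, B, C are collinear ⇒ 8y-152=0] ∩ [|A−(16, 19)|²=16]]
2. A_y = 19  [[A, B, C are collinear ⇒ 8y-152=0] ∩ [|A−(16, 19)|²=16]]
   so A = (12, 19)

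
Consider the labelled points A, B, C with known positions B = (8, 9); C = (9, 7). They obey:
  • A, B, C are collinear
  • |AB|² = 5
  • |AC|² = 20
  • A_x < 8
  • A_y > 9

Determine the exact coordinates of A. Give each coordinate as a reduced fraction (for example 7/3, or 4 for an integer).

A = (7, 11)

1. A_x = 7  [[A, B, C are collinear ⇒ 2x+1y-25=0] ∩ [|A−(8, 9)|²=5]]
2. A_y = 11  [[A, B, C are collinear ⇒ 2x+1y-25=0] ∩ [|A−(8, 9)|²=5]]
   so A = (7, 11)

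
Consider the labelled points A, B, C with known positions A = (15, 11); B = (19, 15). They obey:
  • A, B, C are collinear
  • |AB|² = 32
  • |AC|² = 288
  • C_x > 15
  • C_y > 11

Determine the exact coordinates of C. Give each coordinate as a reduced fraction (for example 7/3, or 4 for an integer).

C = (27, 23)

1. C_x = 27  [[A, B, C are collinear ⇒ -4x+4y+16=0] ∩ [|C−(15, 11)|²=288]]
2. C_y = 23  [[A, B, C are collinear ⇒ -4x+4y+16=0] ∩ [|C−(15, 11)|²=288]]
   so C = (27, 23)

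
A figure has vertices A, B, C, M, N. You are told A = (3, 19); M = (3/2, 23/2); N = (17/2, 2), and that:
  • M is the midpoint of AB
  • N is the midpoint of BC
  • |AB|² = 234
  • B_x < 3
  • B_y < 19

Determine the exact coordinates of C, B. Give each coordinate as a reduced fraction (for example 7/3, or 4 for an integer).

1. B_x = 0  [B = 2·M−A = 2·(3/2, 23/2)−(3, 19)]
2. B_y = 4  [B = 2·M−A = 2·(3/2, 23/2)−(3, 19)]
   so B = (0, 4)
3. C_x = 17  [C = 2·N−B = 2·(17/2, 2)−(0, 4)]
4. C_y = 0  [C = 2·N−B = 2·(17/2, 2)−(0, 4)]
   so C = (17, 0)

C = (17, 0)
B = (0, 4)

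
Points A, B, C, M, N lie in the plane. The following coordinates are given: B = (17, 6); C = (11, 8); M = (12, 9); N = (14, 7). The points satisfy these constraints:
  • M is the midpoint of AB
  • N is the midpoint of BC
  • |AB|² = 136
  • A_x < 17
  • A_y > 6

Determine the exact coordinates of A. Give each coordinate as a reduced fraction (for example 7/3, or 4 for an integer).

1. A_x = 7  [A = 2·M−B = 2·(12, 9)−(17, 6)]
2. A_y = 12  [A = 2·M−B = 2·(12, 9)−(17, 6)]
   so A = (7, 12)

A = (7, 12)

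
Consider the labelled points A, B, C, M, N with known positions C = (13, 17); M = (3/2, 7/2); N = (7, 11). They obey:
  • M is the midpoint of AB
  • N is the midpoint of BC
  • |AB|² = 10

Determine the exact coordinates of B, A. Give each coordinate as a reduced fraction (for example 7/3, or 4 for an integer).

B = (1, 5)
A = (2, 2)

1. B_x = 1  [B = 2·N−C = 2·(7, 11)−(13, 17)]
2. B_y = 5  [B = 2·N−C = 2·(7, 11)−(13, 17)]
   so B = (1, 5)
3. A_x = 2  [A = 2·M−B = 2·(3/2, 7/2)−(1, 5)]
4. A_y = 2  [A = 2·M−B = 2·(3/2, 7/2)−(1, 5)]
   so A = (2, 2)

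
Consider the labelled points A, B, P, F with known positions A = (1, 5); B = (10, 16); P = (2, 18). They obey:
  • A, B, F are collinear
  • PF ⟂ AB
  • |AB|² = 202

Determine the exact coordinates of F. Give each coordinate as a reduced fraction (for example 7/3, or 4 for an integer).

F = (785/101, 1341/101)

1. F_x = 785/101  [[A, B, F are collinear ⇒ -11x+9y-34=0] ∩ [PF ⟂ AB ⇒ 9x+11y-216=0]]
2. F_y = 1341/101  [[A, B, F are collinear ⇒ -11x+9y-34=0] ∩ [PF ⟂ AB ⇒ 9x+11y-216=0]]
   so F = (785/101, 1341/101)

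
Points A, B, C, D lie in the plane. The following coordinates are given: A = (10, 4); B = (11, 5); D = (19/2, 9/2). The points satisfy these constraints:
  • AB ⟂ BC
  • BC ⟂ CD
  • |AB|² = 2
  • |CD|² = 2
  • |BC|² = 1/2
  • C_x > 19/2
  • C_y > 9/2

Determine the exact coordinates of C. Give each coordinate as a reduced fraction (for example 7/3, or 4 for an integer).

C = (21/2, 11/2)

1. C_x = 21/2  [[AB ⟂ BC ⇒ 1x+1y-16=0] ∩ [|C−(19/2, 9/2)|²=2]]
2. C_y = 11/2  [[AB ⟂ BC ⇒ 1x+1y-16=0] ∩ [|C−(19/2, 9/2)|²=2]]
   so C = (21/2, 11/2)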